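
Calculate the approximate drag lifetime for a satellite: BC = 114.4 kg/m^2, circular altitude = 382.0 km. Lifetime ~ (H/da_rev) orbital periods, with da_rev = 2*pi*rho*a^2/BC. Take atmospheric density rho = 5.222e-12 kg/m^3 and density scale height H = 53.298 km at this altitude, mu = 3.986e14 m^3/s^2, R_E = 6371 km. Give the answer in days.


a = R_E + alt = 6753.0000 km = 6.753e+06 m
da_rev = 2*pi*rho*a^2/BC = 2*pi*5.222e-12*(6.753e+06)^2/114.4 = 13.079291 m per revolution
N = H/da_rev = 53298.0000 m / 13.079291 m = 4074.9914 revolutions
P = 2*pi*sqrt(a^3/mu) = 5522.7622 s
lifetime = N*P = 4074.9914 * 5522.7622 = 2.2505209e+07 s = 260.4770 days

260.4770 days


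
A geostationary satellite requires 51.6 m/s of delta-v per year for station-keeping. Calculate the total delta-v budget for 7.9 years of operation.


dV = rate * years = 51.6 * 7.9
dV = 407.6400 m/s

407.6400 m/s


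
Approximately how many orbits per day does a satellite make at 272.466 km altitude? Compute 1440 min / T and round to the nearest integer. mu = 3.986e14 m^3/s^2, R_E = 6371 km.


r = 6.643466e+06 m
T = 2*pi*sqrt(r^3/mu) = 5388.9394 s = 89.8157 min
revs/day = 1440 / 89.8157 = 16.0328
Rounded: 16 revolutions per day

16 revolutions per day


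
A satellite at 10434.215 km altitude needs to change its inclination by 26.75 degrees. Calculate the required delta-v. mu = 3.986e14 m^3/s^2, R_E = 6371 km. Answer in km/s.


r = 16805.2150 km = 1.6805215e+07 m
V = sqrt(mu/r) = 4870.1979 m/s
di = 26.75 deg = 0.4668756 rad
dV = 2*V*sin(di/2) = 2*4870.1979*sin(0.2334378)
dV = 2253.1818 m/s = 2.2532 km/s

2.2532 km/s


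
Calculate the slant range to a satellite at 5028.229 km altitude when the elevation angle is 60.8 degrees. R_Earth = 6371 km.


h = 5028.229 km, el = 60.8 deg
d = -R_E*sin(el) + sqrt((R_E*sin(el))^2 + 2*R_E*h + h^2)
d = -6371.0000*sin(1.0612) + sqrt((6371.0000*0.8729221)^2 + 2*6371.0000*5028.229 + 5028.229^2)
d = 5405.9195 km

5405.9195 km


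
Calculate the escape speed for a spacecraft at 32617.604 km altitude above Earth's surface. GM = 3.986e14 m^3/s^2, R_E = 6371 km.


r = 6371.0 + 32617.604 = 38988.6040 km = 3.8988604e+07 m
v_esc = sqrt(2*mu/r) = sqrt(2*3.986e14 / 3.8988604e+07)
v_esc = 4521.8360 m/s = 4.5218 km/s

4.5218 km/s


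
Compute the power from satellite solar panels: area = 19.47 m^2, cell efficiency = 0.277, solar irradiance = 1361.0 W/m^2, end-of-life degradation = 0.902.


P = area * eta * S * degradation
P = 19.47 * 0.277 * 1361.0 * 0.902
P = 6620.7987 W

6620.7987 W


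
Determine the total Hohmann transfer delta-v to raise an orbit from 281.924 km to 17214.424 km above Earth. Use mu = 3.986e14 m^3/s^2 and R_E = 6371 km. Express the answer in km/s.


r1 = 6652.9240 km = 6.652924e+06 m
r2 = 23585.4240 km = 2.3585424e+07 m
dv1 = sqrt(mu/r1)*(sqrt(2*r2/(r1+r2)) - 1) = 1927.2520 m/s
dv2 = sqrt(mu/r2)*(1 - sqrt(2*r1/(r1+r2))) = 1383.9690 m/s
total dv = |dv1| + |dv2| = 1927.2520 + 1383.9690 = 3311.2210 m/s = 3.3112 km/s

3.3112 km/s


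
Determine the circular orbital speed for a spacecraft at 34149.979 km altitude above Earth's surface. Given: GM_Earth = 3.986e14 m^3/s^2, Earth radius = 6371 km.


r = R_E + alt = 6371.0 + 34149.979 = 40520.9790 km = 4.0520979e+07 m
v = sqrt(mu/r) = sqrt(3.986e14 / 4.0520979e+07) = 3136.3800 m/s = 3.1364 km/s

3.1364 km/s


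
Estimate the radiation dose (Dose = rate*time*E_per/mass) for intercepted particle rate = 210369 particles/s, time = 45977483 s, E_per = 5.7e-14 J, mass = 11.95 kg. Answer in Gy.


Total energy deposited = rate * time * E_per
  = 210369 * 45977483 * 5.7e-14 = 0.5513175 J
Dose = E_total / mass = 0.5513175 / 11.95
Dose = 0.04613536 Gy

0.0461 Gy


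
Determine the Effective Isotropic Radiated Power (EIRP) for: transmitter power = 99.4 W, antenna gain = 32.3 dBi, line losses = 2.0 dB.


Pt = 99.4 W = 19.9739 dBW
EIRP = Pt_dBW + Gt - losses = 19.9739 + 32.3 - 2.0 = 50.2739 dBW

50.2739 dBW


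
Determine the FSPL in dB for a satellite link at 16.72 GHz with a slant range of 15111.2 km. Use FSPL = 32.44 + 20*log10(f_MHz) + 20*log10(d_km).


f = 16.72 GHz = 16720.0000 MHz
d = 15111.2 km
FSPL = 32.44 + 20*log10(16720.0000) + 20*log10(15111.2)
FSPL = 32.44 + 84.4647 + 83.5860
FSPL = 200.4907 dB

200.4907 dB


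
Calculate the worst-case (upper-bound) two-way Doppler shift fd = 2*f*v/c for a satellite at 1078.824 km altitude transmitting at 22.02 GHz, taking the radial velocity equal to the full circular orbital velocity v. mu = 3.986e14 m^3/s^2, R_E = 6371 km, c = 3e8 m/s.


r = 7.449824e+06 m
v = sqrt(mu/r) = 7314.6852 m/s (worst-case radial velocity)
f = 22.02 GHz = 2.202e+10 Hz
fd = 2*f*v/c = 2*2.202e+10*7314.6852/3.0e+08
fd = 1.0737958e+06 Hz

1.0738e+06 Hz


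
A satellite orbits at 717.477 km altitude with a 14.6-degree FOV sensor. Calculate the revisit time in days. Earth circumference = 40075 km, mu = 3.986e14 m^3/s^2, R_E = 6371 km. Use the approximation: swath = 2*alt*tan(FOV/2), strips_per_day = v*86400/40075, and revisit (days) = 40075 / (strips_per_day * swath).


swath = 2*717.477*tan(0.127409) = 183.8218 km
v = sqrt(mu/r) = 7498.8071 m/s = 7.4988 km/s
strips/day = v*86400/40075 = 7.4988*86400/40075 = 16.1671
coverage/day = strips * swath = 16.1671 * 183.8218 = 2971.8680 km
revisit = 40075 / 2971.8680 = 13.4848 days

13.4848 days


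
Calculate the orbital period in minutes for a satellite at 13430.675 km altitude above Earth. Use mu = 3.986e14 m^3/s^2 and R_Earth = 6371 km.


r = 19801.6750 km = 1.9801675e+07 m
T = 2*pi*sqrt(r^3/mu) = 2*pi*sqrt(7.7643622e+21 / 3.986e14)
T = 27730.9095 s = 462.1818 min

462.1818 minutes


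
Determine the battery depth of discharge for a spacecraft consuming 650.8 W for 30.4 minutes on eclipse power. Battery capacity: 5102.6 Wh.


E_used = P * t / 60 = 650.8 * 30.4 / 60 = 329.7387 Wh
DOD = E_used / E_total * 100 = 329.7387 / 5102.6 * 100
DOD = 6.4622 %

6.4622 %


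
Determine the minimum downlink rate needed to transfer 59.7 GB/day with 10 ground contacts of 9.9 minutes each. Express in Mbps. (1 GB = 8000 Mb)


total contact time = 10 * 9.9 * 60 = 5940.0000 s
data = 59.7 GB = 477600.0000 Mb
rate = 477600.0000 / 5940.0000 = 80.4040 Mbps

80.4040 Mbps


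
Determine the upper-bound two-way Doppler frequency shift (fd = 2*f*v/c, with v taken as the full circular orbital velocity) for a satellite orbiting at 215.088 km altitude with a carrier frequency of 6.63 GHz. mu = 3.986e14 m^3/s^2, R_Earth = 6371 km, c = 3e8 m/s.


r = 6.586088e+06 m
v = sqrt(mu/r) = 7779.5573 m/s (worst-case radial velocity)
f = 6.63 GHz = 6.63e+09 Hz
fd = 2*f*v/c = 2*6.63e+09*7779.5573/3.0e+08
fd = 343856.4316 Hz

343856.4316 Hz


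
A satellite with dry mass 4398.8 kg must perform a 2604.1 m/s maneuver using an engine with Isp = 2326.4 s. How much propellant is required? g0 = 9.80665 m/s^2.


ve = Isp * g0 = 2326.4 * 9.80665 = 22814.190560 m/s
mass ratio = exp(dv/ve) = exp(2604.1/22814.190560) = 1.12091338
m_prop = m_dry * (mr - 1) = 4398.8 * (1.12091338 - 1)
m_prop = 531.8738 kg

531.8738 kg


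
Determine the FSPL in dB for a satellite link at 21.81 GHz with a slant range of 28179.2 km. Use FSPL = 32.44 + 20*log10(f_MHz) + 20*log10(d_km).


f = 21.81 GHz = 21810.0000 MHz
d = 28179.2 km
FSPL = 32.44 + 20*log10(21810.0000) + 20*log10(28179.2)
FSPL = 32.44 + 86.7731 + 88.9986
FSPL = 208.2117 dB

208.2117 dB


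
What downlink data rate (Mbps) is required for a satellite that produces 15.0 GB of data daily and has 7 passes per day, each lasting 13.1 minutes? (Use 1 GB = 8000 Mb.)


total contact time = 7 * 13.1 * 60 = 5502.0000 s
data = 15.0 GB = 120000.0000 Mb
rate = 120000.0000 / 5502.0000 = 21.8103 Mbps

21.8103 Mbps


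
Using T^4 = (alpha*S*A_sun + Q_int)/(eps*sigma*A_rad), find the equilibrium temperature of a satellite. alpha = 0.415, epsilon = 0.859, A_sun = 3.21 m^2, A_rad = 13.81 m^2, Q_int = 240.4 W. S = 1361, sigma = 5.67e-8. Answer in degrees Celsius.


Numerator = alpha*S*A_sun + Q_int = 0.415*1361*3.21 + 240.4 = 2053.4561 W
Denominator = eps*sigma*A_rad = 0.859*5.67e-8*13.81 = 6.7262019e-07 W/K^4
T^4 = 3.0529208e+09 K^4
T = 235.0601 K = -38.0899 C

-38.0899 degrees Celsius


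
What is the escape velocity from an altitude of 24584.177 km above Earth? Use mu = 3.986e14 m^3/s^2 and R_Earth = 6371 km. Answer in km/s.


r = 6371.0 + 24584.177 = 30955.1770 km = 3.0955177e+07 m
v_esc = sqrt(2*mu/r) = sqrt(2*3.986e14 / 3.0955177e+07)
v_esc = 5074.7774 m/s = 5.0748 km/s

5.0748 km/s


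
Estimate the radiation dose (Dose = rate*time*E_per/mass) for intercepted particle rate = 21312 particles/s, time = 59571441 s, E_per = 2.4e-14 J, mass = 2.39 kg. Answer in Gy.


Total energy deposited = rate * time * E_per
  = 21312 * 59571441 * 2.4e-14 = 0.03047008 J
Dose = E_total / mass = 0.03047008 / 2.39
Dose = 0.01274899 Gy

0.0127 Gy


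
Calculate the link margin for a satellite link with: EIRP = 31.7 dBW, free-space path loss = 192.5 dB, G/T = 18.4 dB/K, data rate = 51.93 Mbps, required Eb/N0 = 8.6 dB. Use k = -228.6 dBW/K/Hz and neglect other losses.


C/N0 = EIRP - FSPL + G/T - k = 31.7 - 192.5 + 18.4 - (-228.6)
C/N0 = 86.2000 dB-Hz
R_b = 51.93 Mbps = 5.193e+07 bps -> 10*log10(R_b) = 77.1542 dB-Hz
Eb/N0 = C/N0 - 10*log10(R_b) = 86.2000 - 77.1542 = 9.0458 dB
Margin = Eb/N0 - Eb/N0_req = 9.0458 - 8.6 = 0.4458168 dB (link closes)

0.4458 dB


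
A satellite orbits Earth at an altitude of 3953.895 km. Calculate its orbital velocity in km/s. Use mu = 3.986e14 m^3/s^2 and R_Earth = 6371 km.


r = R_E + alt = 6371.0 + 3953.895 = 10324.8950 km = 1.0324895e+07 m
v = sqrt(mu/r) = sqrt(3.986e14 / 1.0324895e+07) = 6213.3501 m/s = 6.2134 km/s

6.2134 km/s


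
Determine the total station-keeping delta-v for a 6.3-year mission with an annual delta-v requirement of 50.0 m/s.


dV = rate * years = 50.0 * 6.3
dV = 315.0000 m/s

315.0000 m/s


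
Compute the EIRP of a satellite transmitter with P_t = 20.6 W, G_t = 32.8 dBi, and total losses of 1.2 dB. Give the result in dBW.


Pt = 20.6 W = 13.1387 dBW
EIRP = Pt_dBW + Gt - losses = 13.1387 + 32.8 - 1.2 = 44.7387 dBW

44.7387 dBW


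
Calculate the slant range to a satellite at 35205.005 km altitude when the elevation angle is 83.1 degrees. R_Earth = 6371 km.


h = 35205.005 km, el = 83.1 deg
d = -R_E*sin(el) + sqrt((R_E*sin(el))^2 + 2*R_E*h + h^2)
d = -6371.0000*sin(1.4504) + sqrt((6371.0000*0.9927573)^2 + 2*6371.0000*35205.005 + 35205.005^2)
d = 35244.1022 km

35244.1022 km


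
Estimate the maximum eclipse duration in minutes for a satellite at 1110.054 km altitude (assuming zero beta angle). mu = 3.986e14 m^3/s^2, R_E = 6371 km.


r = 7481.0540 km
T = 107.3258 min
Eclipse fraction = arcsin(R_E/r)/pi = arcsin(6371.0000/7481.0540)/pi
= arcsin(0.851618)/pi = 0.3243783
Eclipse duration = 0.3243783 * 107.3258 = 34.8142 min

34.8142 minutes


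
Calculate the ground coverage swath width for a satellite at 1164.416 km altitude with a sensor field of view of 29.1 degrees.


FOV = 29.1 deg = 0.5078908 rad
swath = 2 * alt * tan(FOV/2) = 2 * 1164.416 * tan(0.2539454)
swath = 2 * 1164.416 * 0.2595488
swath = 604.4456 km

604.4456 km


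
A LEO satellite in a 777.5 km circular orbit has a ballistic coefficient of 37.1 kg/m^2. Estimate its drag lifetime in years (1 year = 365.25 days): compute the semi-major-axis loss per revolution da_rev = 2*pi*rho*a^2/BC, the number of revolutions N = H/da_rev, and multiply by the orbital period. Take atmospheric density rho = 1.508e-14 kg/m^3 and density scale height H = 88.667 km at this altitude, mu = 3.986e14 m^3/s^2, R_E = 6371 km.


a = R_E + alt = 7148.5000 km = 7.1485e+06 m
da_rev = 2*pi*rho*a^2/BC = 2*pi*1.508e-14*(7.1485e+06)^2/37.1 = 0.130508003 m per revolution
N = H/da_rev = 88667.0000 m / 0.130508003 m = 679398.9499 revolutions
P = 2*pi*sqrt(a^3/mu) = 6014.9719 s
lifetime = N*P = 679398.9499 * 6014.9719 = 4.0865656e+09 s = 47298.2129 days
years = 47298.2129 / 365.25 = 129.4954 years

129.4954 years


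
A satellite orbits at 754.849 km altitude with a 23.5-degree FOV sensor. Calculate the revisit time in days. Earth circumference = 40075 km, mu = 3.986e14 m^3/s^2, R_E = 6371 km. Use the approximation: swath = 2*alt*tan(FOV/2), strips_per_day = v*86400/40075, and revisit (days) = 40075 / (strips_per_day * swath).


swath = 2*754.849*tan(0.2050762) = 314.0176 km
v = sqrt(mu/r) = 7479.1172 m/s = 7.4791 km/s
strips/day = v*86400/40075 = 7.4791*86400/40075 = 16.1247
coverage/day = strips * swath = 16.1247 * 314.0176 = 5063.4274 km
revisit = 40075 / 5063.4274 = 7.9146 days

7.9146 days


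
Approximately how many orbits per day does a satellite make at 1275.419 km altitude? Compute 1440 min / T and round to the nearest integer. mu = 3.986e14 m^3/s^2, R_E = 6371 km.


r = 7.646419e+06 m
T = 2*pi*sqrt(r^3/mu) = 6654.2385 s = 110.9040 min
revs/day = 1440 / 110.9040 = 12.9842
Rounded: 13 revolutions per day

13 revolutions per day


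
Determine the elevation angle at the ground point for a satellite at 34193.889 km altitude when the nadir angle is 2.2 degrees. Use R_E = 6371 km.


r = R_E + alt = 40564.8890 km
Law of sines in the satellite / Earth-center / ground-point triangle:
  sin(nadir)/R_E = sin(90 + el)/r  =>  cos(el) = (r/R_E)*sin(nadir)
cos(el) = (40564.8890 / 6371.0000) * sin(2.2 deg) = 0.2444196
el = arccos(0.2444196) = 75.8525 deg
(Earth-central angle = 90 - nadir - el = 11.9475 deg)

75.8525 degrees


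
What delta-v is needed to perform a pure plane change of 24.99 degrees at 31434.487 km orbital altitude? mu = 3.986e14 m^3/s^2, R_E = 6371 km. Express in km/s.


r = 37805.4870 km = 3.7805487e+07 m
V = sqrt(mu/r) = 3247.0668 m/s
di = 24.99 deg = 0.4361578 rad
dV = 2*V*sin(di/2) = 2*3247.0668*sin(0.2180789)
dV = 1405.0345 m/s = 1.4050 km/s

1.4050 km/s


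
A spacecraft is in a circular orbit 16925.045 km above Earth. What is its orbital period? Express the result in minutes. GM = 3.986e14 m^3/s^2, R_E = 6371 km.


r = 23296.0450 km = 2.3296045e+07 m
T = 2*pi*sqrt(r^3/mu) = 2*pi*sqrt(1.2642897e+22 / 3.986e14)
T = 35386.2479 s = 589.7708 min

589.7708 minutes


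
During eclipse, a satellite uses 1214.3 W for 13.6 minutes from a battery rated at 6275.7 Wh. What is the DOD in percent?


E_used = P * t / 60 = 1214.3 * 13.6 / 60 = 275.2413 Wh
DOD = E_used / E_total * 100 = 275.2413 / 6275.7 * 100
DOD = 4.3858 %

4.3858 %


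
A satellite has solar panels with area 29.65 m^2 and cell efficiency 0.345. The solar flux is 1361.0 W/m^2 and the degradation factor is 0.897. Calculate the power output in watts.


P = area * eta * S * degradation
P = 29.65 * 0.345 * 1361.0 * 0.897
P = 12488.0423 W

12488.0423 W


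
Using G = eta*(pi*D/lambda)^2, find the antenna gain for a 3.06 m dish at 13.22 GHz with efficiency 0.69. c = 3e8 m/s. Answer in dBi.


lambda = c/f = 3e8 / 1.322e+10 = 0.02269289 m
G = eta*(pi*D/lambda)^2 = 0.69*(pi*3.06/0.02269289)^2
G = 123826.0701 (linear)
G = 10*log10(123826.0701) = 50.9281 dBi

50.9281 dBi


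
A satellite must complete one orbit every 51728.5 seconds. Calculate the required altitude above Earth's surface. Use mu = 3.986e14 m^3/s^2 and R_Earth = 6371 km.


T = 51728.5 s
r = (mu*T^2/(4*pi^2))^(1/3) = (3.986e14 * 51728.5^2 / (4*pi^2))^(1/3)
r = 3.00063e+07 m = 30006.2997 km
alt = r - R_E = 30006.2997 - 6371 = 23635.2997 km

23635.2997 km


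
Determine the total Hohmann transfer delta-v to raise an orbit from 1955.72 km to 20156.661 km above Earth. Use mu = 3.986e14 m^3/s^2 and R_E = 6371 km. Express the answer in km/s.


r1 = 8326.7200 km = 8.32672e+06 m
r2 = 26527.6610 km = 2.6527661e+07 m
dv1 = sqrt(mu/r1)*(sqrt(2*r2/(r1+r2)) - 1) = 1617.4423 m/s
dv2 = sqrt(mu/r2)*(1 - sqrt(2*r1/(r1+r2))) = 1196.8857 m/s
total dv = |dv1| + |dv2| = 1617.4423 + 1196.8857 = 2814.3280 m/s = 2.8143 km/s

2.8143 km/s


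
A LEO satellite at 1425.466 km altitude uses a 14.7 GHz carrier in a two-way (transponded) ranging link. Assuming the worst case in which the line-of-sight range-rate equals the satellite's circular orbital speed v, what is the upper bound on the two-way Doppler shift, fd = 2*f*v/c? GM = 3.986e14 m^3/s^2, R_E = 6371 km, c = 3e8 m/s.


r = 7.796466e+06 m
v = sqrt(mu/r) = 7150.2257 m/s (worst-case radial velocity)
f = 14.7 GHz = 1.47e+10 Hz
fd = 2*f*v/c = 2*1.47e+10*7150.2257/3.0e+08
fd = 700722.1215 Hz

700722.1215 Hz


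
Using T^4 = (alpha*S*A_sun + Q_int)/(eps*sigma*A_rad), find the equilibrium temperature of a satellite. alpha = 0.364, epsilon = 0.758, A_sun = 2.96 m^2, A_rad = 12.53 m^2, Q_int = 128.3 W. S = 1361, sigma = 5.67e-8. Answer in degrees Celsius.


Numerator = alpha*S*A_sun + Q_int = 0.364*1361*2.96 + 128.3 = 1594.6958 W
Denominator = eps*sigma*A_rad = 0.758*5.67e-8*12.53 = 5.3852186e-07 W/K^4
T^4 = 2.9612463e+09 K^4
T = 233.2752 K = -39.8748 C

-39.8748 degrees Celsius


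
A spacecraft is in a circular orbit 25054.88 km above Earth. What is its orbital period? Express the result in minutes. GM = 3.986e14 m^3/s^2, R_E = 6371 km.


r = 31425.8800 km = 3.142588e+07 m
T = 2*pi*sqrt(r^3/mu) = 2*pi*sqrt(3.1035757e+22 / 3.986e14)
T = 55442.4474 s = 924.0408 min

924.0408 minutes


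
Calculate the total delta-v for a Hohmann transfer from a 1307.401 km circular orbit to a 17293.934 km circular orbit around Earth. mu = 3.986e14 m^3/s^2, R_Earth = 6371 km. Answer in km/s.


r1 = 7678.4010 km = 7.678401e+06 m
r2 = 23664.9340 km = 2.3664934e+07 m
dv1 = sqrt(mu/r1)*(sqrt(2*r2/(r1+r2)) - 1) = 1648.7834 m/s
dv2 = sqrt(mu/r2)*(1 - sqrt(2*r1/(r1+r2))) = 1231.3585 m/s
total dv = |dv1| + |dv2| = 1648.7834 + 1231.3585 = 2880.1419 m/s = 2.8801 km/s

2.8801 km/s


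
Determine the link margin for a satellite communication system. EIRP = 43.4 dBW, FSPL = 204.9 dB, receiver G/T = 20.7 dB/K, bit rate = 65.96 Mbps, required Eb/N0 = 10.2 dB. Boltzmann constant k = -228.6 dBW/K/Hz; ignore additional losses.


C/N0 = EIRP - FSPL + G/T - k = 43.4 - 204.9 + 20.7 - (-228.6)
C/N0 = 87.8000 dB-Hz
R_b = 65.96 Mbps = 6.596e+07 bps -> 10*log10(R_b) = 78.1928 dB-Hz
Eb/N0 = C/N0 - 10*log10(R_b) = 87.8000 - 78.1928 = 9.6072 dB
Margin = Eb/N0 - Eb/N0_req = 9.6072 - 10.2 = -0.5928065 dB (negative margin: link does not close)

-0.5928 dB


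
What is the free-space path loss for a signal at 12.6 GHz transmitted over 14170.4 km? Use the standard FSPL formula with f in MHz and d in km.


f = 12.6 GHz = 12600.0000 MHz
d = 14170.4 km
FSPL = 32.44 + 20*log10(12600.0000) + 20*log10(14170.4)
FSPL = 32.44 + 82.0074 + 83.0276
FSPL = 197.4751 dB

197.4751 dB


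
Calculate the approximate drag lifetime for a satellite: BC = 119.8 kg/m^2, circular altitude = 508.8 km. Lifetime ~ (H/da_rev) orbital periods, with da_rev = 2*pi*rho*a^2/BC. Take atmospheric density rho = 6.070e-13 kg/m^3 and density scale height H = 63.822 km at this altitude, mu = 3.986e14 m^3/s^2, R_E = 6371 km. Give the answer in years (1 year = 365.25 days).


a = R_E + alt = 6879.8000 km = 6.8798e+06 m
da_rev = 2*pi*rho*a^2/BC = 2*pi*6.070e-13*(6.8798e+06)^2/119.8 = 1.506827 m per revolution
N = H/da_rev = 63822.0000 m / 1.506827 m = 42355.2297 revolutions
P = 2*pi*sqrt(a^3/mu) = 5679.0402 s
lifetime = N*P = 42355.2297 * 5679.0402 = 2.4053705e+08 s = 2783.9936 days
years = 2783.9936 / 365.25 = 7.6222 years

7.6222 years


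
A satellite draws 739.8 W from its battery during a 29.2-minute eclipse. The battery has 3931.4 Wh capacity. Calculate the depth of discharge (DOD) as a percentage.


E_used = P * t / 60 = 739.8 * 29.2 / 60 = 360.0360 Wh
DOD = E_used / E_total * 100 = 360.0360 / 3931.4 * 100
DOD = 9.1580 %

9.1580 %


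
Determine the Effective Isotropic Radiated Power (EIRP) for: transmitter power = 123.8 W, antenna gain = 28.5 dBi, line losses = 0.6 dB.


Pt = 123.8 W = 20.9272 dBW
EIRP = Pt_dBW + Gt - losses = 20.9272 + 28.5 - 0.6 = 48.8272 dBW

48.8272 dBW


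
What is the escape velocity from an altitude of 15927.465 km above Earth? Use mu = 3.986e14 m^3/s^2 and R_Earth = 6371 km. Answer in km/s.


r = 6371.0 + 15927.465 = 22298.4650 km = 2.2298465e+07 m
v_esc = sqrt(2*mu/r) = sqrt(2*3.986e14 / 2.2298465e+07)
v_esc = 5979.2424 m/s = 5.9792 km/s

5.9792 km/s


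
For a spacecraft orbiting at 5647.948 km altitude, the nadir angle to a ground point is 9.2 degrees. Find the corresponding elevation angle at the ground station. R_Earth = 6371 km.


r = R_E + alt = 12018.9480 km
Law of sines in the satellite / Earth-center / ground-point triangle:
  sin(nadir)/R_E = sin(90 + el)/r  =>  cos(el) = (r/R_E)*sin(nadir)
cos(el) = (12018.9480 / 6371.0000) * sin(9.2 deg) = 0.3016173
el = arccos(0.3016173) = 72.4452 deg
(Earth-central angle = 90 - nadir - el = 8.3548 deg)

72.4452 degrees


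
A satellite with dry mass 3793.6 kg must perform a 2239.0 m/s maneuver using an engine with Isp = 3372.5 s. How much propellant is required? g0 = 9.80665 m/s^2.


ve = Isp * g0 = 3372.5 * 9.80665 = 33072.927125 m/s
mass ratio = exp(dv/ve) = exp(2239.0/33072.927125) = 1.07004304
m_prop = m_dry * (mr - 1) = 3793.6 * (1.07004304 - 1)
m_prop = 265.7153 kg

265.7153 kg


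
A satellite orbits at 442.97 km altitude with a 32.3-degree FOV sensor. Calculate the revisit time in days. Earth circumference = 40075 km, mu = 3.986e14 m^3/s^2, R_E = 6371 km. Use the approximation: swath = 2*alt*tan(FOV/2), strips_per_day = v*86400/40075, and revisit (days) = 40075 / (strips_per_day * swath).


swath = 2*442.97*tan(0.2818707) = 256.5512 km
v = sqrt(mu/r) = 7648.3638 m/s = 7.6484 km/s
strips/day = v*86400/40075 = 7.6484*86400/40075 = 16.4895
coverage/day = strips * swath = 16.4895 * 256.5512 = 4230.4132 km
revisit = 40075 / 4230.4132 = 9.4731 days

9.4731 days


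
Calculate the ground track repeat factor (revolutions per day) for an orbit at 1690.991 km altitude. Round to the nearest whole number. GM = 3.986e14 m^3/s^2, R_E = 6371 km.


r = 8.061991e+06 m
T = 2*pi*sqrt(r^3/mu) = 7204.0163 s = 120.0669 min
revs/day = 1440 / 120.0669 = 11.9933
Rounded: 12 revolutions per day

12 revolutions per day


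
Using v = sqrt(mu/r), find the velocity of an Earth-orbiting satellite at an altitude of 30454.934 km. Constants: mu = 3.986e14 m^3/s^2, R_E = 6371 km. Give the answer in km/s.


r = R_E + alt = 6371.0 + 30454.934 = 36825.9340 km = 3.6825934e+07 m
v = sqrt(mu/r) = sqrt(3.986e14 / 3.6825934e+07) = 3289.9687 m/s = 3.2900 km/s

3.2900 km/s


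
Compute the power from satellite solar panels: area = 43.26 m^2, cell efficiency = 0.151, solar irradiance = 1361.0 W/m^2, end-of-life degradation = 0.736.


P = area * eta * S * degradation
P = 43.26 * 0.151 * 1361.0 * 0.736
P = 6543.3387 W

6543.3387 W


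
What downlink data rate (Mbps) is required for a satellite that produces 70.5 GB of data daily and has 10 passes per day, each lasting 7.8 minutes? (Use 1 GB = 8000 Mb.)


total contact time = 10 * 7.8 * 60 = 4680.0000 s
data = 70.5 GB = 564000.0000 Mb
rate = 564000.0000 / 4680.0000 = 120.5128 Mbps

120.5128 Mbps


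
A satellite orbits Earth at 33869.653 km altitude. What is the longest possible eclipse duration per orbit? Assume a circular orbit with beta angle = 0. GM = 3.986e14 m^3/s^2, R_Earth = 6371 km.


r = 40240.6530 km
T = 1338.9289 min
Eclipse fraction = arcsin(R_E/r)/pi = arcsin(6371.0000/40240.6530)/pi
= arcsin(0.1583225)/pi = 0.05060856
Eclipse duration = 0.05060856 * 1338.9289 = 67.7613 min

67.7613 minutes


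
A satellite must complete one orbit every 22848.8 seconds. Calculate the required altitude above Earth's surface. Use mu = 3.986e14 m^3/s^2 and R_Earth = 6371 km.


T = 22848.8 s
r = (mu*T^2/(4*pi^2))^(1/3) = (3.986e14 * 22848.8^2 / (4*pi^2))^(1/3)
r = 1.7403427e+07 m = 17403.4273 km
alt = r - R_E = 17403.4273 - 6371 = 11032.4273 km

11032.4273 km


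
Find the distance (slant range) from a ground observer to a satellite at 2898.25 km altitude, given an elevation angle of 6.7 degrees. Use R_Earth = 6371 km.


h = 2898.25 km, el = 6.7 deg
d = -R_E*sin(el) + sqrt((R_E*sin(el))^2 + 2*R_E*h + h^2)
d = -6371.0000*sin(0.1169371) + sqrt((6371.0000*0.1166707)^2 + 2*6371.0000*2898.25 + 2898.25^2)
d = 6030.3060 km

6030.3060 km


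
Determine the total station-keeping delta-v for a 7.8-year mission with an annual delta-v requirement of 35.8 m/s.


dV = rate * years = 35.8 * 7.8
dV = 279.2400 m/s

279.2400 m/s


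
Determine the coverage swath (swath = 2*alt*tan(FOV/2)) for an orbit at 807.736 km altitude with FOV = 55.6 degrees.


FOV = 55.6 deg = 0.9704031 rad
swath = 2 * alt * tan(FOV/2) = 2 * 807.736 * tan(0.4852015)
swath = 2 * 807.736 * 0.5272402
swath = 851.7418 km

851.7418 km


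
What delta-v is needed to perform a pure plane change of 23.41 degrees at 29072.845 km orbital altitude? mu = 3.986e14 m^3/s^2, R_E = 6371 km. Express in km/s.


r = 35443.8450 km = 3.5443845e+07 m
V = sqrt(mu/r) = 3353.4994 m/s
di = 23.41 deg = 0.4085816 rad
dV = 2*V*sin(di/2) = 2*3353.4994*sin(0.2042908)
dV = 1360.6673 m/s = 1.3607 km/s

1.3607 km/s


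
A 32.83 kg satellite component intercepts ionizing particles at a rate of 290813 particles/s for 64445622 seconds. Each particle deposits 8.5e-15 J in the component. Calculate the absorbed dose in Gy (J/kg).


Total energy deposited = rate * time * E_per
  = 290813 * 64445622 * 8.5e-15 = 0.1593038 J
Dose = E_total / mass = 0.1593038 / 32.83
Dose = 0.004852385 Gy

0.0049 Gy


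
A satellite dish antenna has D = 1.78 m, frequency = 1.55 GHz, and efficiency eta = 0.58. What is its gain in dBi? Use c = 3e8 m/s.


lambda = c/f = 3e8 / 1.55e+09 = 0.1935484 m
G = eta*(pi*D/lambda)^2 = 0.58*(pi*1.78/0.1935484)^2
G = 484.1597 (linear)
G = 10*log10(484.1597) = 26.8499 dBi

26.8499 dBi


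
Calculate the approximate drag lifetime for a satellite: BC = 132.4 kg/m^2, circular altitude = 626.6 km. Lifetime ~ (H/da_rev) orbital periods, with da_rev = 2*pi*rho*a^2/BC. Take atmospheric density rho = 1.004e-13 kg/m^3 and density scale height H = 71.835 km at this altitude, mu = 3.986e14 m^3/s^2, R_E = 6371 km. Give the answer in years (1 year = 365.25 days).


a = R_E + alt = 6997.6000 km = 6.9976e+06 m
da_rev = 2*pi*rho*a^2/BC = 2*pi*1.004e-13*(6.9976e+06)^2/132.4 = 0.23330488 m per revolution
N = H/da_rev = 71835.0000 m / 0.23330488 m = 307901.8320 revolutions
P = 2*pi*sqrt(a^3/mu) = 5825.5226 s
lifetime = N*P = 307901.8320 * 5825.5226 = 1.7936891e+09 s = 20760.2903 days
years = 20760.2903 / 365.25 = 56.8386 years

56.8386 years


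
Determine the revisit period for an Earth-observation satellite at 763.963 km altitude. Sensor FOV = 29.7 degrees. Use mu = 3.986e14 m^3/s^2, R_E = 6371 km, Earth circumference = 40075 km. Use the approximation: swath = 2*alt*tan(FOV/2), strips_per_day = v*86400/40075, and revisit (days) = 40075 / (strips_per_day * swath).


swath = 2*763.963*tan(0.2591814) = 405.1222 km
v = sqrt(mu/r) = 7474.3389 m/s = 7.4743 km/s
strips/day = v*86400/40075 = 7.4743*86400/40075 = 16.1144
coverage/day = strips * swath = 16.1144 * 405.1222 = 6528.2846 km
revisit = 40075 / 6528.2846 = 6.1387 days

6.1387 days


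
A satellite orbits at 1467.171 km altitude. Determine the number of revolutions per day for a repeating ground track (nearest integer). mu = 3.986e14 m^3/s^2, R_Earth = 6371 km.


r = 7.838171e+06 m
T = 2*pi*sqrt(r^3/mu) = 6906.1073 s = 115.1018 min
revs/day = 1440 / 115.1018 = 12.5107
Rounded: 13 revolutions per day

13 revolutions per day


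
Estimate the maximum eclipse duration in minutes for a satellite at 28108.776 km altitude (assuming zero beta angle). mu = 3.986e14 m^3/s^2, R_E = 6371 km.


r = 34479.7760 km
T = 1061.9562 min
Eclipse fraction = arcsin(R_E/r)/pi = arcsin(6371.0000/34479.7760)/pi
= arcsin(0.184775)/pi = 0.05915563
Eclipse duration = 0.05915563 * 1061.9562 = 62.8207 min

62.8207 minutes


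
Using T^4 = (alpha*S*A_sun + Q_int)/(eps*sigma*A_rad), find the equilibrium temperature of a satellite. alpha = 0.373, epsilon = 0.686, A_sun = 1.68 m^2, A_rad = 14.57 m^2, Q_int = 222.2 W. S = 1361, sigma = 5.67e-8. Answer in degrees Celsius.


Numerator = alpha*S*A_sun + Q_int = 0.373*1361*1.68 + 222.2 = 1075.0570 W
Denominator = eps*sigma*A_rad = 0.686*5.67e-8*14.57 = 5.6671763e-07 W/K^4
T^4 = 1.8969889e+09 K^4
T = 208.6970 K = -64.4530 C

-64.4530 degrees Celsius


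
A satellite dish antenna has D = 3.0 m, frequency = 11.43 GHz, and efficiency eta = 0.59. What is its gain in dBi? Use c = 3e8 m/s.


lambda = c/f = 3e8 / 1.143e+10 = 0.02624672 m
G = eta*(pi*D/lambda)^2 = 0.59*(pi*3.0/0.02624672)^2
G = 76075.3953 (linear)
G = 10*log10(76075.3953) = 48.8124 dBi

48.8124 dBi


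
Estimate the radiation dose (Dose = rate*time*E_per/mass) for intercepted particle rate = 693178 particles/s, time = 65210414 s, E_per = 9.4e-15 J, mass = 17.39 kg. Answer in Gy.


Total energy deposited = rate * time * E_per
  = 693178 * 65210414 * 9.4e-15 = 0.4249028 J
Dose = E_total / mass = 0.4249028 / 17.39
Dose = 0.02443374 Gy

0.0244 Gy


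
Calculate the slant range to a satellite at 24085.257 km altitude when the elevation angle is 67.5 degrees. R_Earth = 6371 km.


h = 24085.257 km, el = 67.5 deg
d = -R_E*sin(el) + sqrt((R_E*sin(el))^2 + 2*R_E*h + h^2)
d = -6371.0000*sin(1.1781) + sqrt((6371.0000*0.9238795)^2 + 2*6371.0000*24085.257 + 24085.257^2)
d = 24472.4775 km

24472.4775 km


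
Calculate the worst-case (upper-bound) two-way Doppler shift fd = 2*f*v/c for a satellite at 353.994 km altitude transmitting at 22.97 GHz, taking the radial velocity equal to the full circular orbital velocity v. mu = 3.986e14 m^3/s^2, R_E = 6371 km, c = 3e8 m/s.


r = 6.724994e+06 m
v = sqrt(mu/r) = 7698.7940 m/s (worst-case radial velocity)
f = 22.97 GHz = 2.297e+10 Hz
fd = 2*f*v/c = 2*2.297e+10*7698.7940/3.0e+08
fd = 1.178942e+06 Hz

1.1789e+06 Hz


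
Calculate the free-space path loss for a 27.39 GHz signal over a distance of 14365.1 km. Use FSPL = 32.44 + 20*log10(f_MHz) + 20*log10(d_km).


f = 27.39 GHz = 27390.0000 MHz
d = 14365.1 km
FSPL = 32.44 + 20*log10(27390.0000) + 20*log10(14365.1)
FSPL = 32.44 + 88.7518 + 83.1462
FSPL = 204.3380 dB

204.3380 dB


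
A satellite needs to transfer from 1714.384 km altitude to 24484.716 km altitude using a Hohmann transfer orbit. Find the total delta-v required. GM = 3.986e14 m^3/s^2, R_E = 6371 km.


r1 = 8085.3840 km = 8.085384e+06 m
r2 = 30855.7160 km = 3.0855716e+07 m
dv1 = sqrt(mu/r1)*(sqrt(2*r2/(r1+r2)) - 1) = 1817.5629 m/s
dv2 = sqrt(mu/r2)*(1 - sqrt(2*r1/(r1+r2))) = 1278.0631 m/s
total dv = |dv1| + |dv2| = 1817.5629 + 1278.0631 = 3095.6260 m/s = 3.0956 km/s

3.0956 km/s


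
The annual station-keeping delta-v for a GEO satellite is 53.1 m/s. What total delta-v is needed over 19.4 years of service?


dV = rate * years = 53.1 * 19.4
dV = 1030.1400 m/s

1030.1400 m/s


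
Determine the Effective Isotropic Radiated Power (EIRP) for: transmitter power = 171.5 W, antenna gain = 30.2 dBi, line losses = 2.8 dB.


Pt = 171.5 W = 22.3426 dBW
EIRP = Pt_dBW + Gt - losses = 22.3426 + 30.2 - 2.8 = 49.7426 dBW

49.7426 dBW


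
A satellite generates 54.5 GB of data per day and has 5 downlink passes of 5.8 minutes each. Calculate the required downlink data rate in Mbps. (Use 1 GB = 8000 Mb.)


total contact time = 5 * 5.8 * 60 = 1740.0000 s
data = 54.5 GB = 436000.0000 Mb
rate = 436000.0000 / 1740.0000 = 250.5747 Mbps

250.5747 Mbps


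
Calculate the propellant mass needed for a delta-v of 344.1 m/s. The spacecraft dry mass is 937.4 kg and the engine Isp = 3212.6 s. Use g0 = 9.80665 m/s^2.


ve = Isp * g0 = 3212.6 * 9.80665 = 31504.843790 m/s
mass ratio = exp(dv/ve) = exp(344.1/31504.843790) = 1.01098199
m_prop = m_dry * (mr - 1) = 937.4 * (1.01098199 - 1)
m_prop = 10.2945 kg

10.2945 kg


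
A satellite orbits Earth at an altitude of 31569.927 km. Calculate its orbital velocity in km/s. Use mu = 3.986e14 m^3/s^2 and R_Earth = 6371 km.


r = R_E + alt = 6371.0 + 31569.927 = 37940.9270 km = 3.7940927e+07 m
v = sqrt(mu/r) = sqrt(3.986e14 / 3.7940927e+07) = 3241.2660 m/s = 3.2413 km/s

3.2413 km/s


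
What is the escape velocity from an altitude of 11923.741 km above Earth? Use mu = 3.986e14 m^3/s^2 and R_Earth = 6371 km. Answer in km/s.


r = 6371.0 + 11923.741 = 18294.7410 km = 1.8294741e+07 m
v_esc = sqrt(2*mu/r) = sqrt(2*3.986e14 / 1.8294741e+07)
v_esc = 6601.1638 m/s = 6.6012 km/s

6.6012 km/s


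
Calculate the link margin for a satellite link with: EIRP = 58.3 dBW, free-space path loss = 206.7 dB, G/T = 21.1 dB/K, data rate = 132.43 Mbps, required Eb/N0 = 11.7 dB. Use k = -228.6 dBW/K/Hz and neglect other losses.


C/N0 = EIRP - FSPL + G/T - k = 58.3 - 206.7 + 21.1 - (-228.6)
C/N0 = 101.3000 dB-Hz
R_b = 132.43 Mbps = 1.3243e+08 bps -> 10*log10(R_b) = 81.2199 dB-Hz
Eb/N0 = C/N0 - 10*log10(R_b) = 101.3000 - 81.2199 = 20.0801 dB
Margin = Eb/N0 - Eb/N0_req = 20.0801 - 11.7 = 8.3801 dB (link closes)

8.3801 dB


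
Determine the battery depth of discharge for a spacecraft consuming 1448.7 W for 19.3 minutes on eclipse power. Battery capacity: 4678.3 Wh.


E_used = P * t / 60 = 1448.7 * 19.3 / 60 = 465.9985 Wh
DOD = E_used / E_total * 100 = 465.9985 / 4678.3 * 100
DOD = 9.9609 %

9.9609 %


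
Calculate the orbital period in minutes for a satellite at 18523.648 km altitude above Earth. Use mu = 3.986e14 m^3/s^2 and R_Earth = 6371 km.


r = 24894.6480 km = 2.4894648e+07 m
T = 2*pi*sqrt(r^3/mu) = 2*pi*sqrt(1.5428296e+22 / 3.986e14)
T = 39090.4082 s = 651.5068 min

651.5068 minutes


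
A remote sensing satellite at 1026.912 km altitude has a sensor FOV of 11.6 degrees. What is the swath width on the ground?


FOV = 11.6 deg = 0.2024582 rad
swath = 2 * alt * tan(FOV/2) = 2 * 1026.912 * tan(0.1012291)
swath = 2 * 1026.912 * 0.1015763
swath = 208.6198 km

208.6198 km


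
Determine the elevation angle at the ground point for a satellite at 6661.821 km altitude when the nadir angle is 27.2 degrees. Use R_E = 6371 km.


r = R_E + alt = 13032.8210 km
Law of sines in the satellite / Earth-center / ground-point triangle:
  sin(nadir)/R_E = sin(90 + el)/r  =>  cos(el) = (r/R_E)*sin(nadir)
cos(el) = (13032.8210 / 6371.0000) * sin(27.2 deg) = 0.9350613
el = arccos(0.9350613) = 20.7620 deg
(Earth-central angle = 90 - nadir - el = 42.0380 deg)

20.7620 degrees


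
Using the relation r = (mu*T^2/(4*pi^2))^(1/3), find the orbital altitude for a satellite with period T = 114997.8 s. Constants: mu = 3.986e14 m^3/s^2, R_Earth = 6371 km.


T = 114997.8 s
r = (mu*T^2/(4*pi^2))^(1/3) = (3.986e14 * 114997.8^2 / (4*pi^2))^(1/3)
r = 5.1111529e+07 m = 51111.5291 km
alt = r - R_E = 51111.5291 - 6371 = 44740.5291 km

44740.5291 km


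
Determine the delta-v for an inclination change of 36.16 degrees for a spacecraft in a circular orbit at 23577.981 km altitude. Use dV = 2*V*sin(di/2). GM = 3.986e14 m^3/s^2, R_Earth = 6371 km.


r = 29948.9810 km = 2.9948981e+07 m
V = sqrt(mu/r) = 3648.1915 m/s
di = 36.16 deg = 0.6311111 rad
dV = 2*V*sin(di/2) = 2*3648.1915*sin(0.3155555)
dV = 2264.3932 m/s = 2.2644 km/s

2.2644 km/s


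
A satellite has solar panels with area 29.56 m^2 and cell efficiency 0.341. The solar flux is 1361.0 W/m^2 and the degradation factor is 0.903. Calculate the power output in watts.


P = area * eta * S * degradation
P = 29.56 * 0.341 * 1361.0 * 0.903
P = 12388.0995 W

12388.0995 W


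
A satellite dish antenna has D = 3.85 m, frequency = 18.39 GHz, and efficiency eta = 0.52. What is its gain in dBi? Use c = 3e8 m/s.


lambda = c/f = 3e8 / 1.839e+10 = 0.01631321 m
G = eta*(pi*D/lambda)^2 = 0.52*(pi*3.85/0.01631321)^2
G = 285854.8052 (linear)
G = 10*log10(285854.8052) = 54.5615 dBi

54.5615 dBi


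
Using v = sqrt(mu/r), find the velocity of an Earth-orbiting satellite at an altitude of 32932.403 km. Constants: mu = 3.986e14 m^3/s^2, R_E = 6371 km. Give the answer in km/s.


r = R_E + alt = 6371.0 + 32932.403 = 39303.4030 km = 3.9303403e+07 m
v = sqrt(mu/r) = sqrt(3.986e14 / 3.9303403e+07) = 3184.5903 m/s = 3.1846 km/s

3.1846 km/s


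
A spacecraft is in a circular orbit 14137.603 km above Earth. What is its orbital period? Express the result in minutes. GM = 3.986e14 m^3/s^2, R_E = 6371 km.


r = 20508.6030 km = 2.0508603e+07 m
T = 2*pi*sqrt(r^3/mu) = 2*pi*sqrt(8.6259758e+21 / 3.986e14)
T = 29229.0930 s = 487.1515 min

487.1515 minutes


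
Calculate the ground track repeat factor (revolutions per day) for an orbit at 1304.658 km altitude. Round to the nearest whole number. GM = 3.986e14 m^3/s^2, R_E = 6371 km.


r = 7.675658e+06 m
T = 2*pi*sqrt(r^3/mu) = 6692.4424 s = 111.5407 min
revs/day = 1440 / 111.5407 = 12.9101
Rounded: 13 revolutions per day

13 revolutions per day


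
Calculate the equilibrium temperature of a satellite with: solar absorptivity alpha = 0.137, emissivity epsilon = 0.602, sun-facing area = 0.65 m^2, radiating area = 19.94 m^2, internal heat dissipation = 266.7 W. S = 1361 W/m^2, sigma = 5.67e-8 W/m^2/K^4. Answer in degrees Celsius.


Numerator = alpha*S*A_sun + Q_int = 0.137*1361*0.65 + 266.7 = 387.8971 W
Denominator = eps*sigma*A_rad = 0.602*5.67e-8*19.94 = 6.8062e-07 W/K^4
T^4 = 5.6991721e+08 K^4
T = 154.5087 K = -118.6413 C

-118.6413 degrees Celsius


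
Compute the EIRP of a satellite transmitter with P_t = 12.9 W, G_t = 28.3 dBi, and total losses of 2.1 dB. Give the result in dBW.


Pt = 12.9 W = 11.1059 dBW
EIRP = Pt_dBW + Gt - losses = 11.1059 + 28.3 - 2.1 = 37.3059 dBW

37.3059 dBW


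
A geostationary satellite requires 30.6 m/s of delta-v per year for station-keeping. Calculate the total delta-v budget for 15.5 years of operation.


dV = rate * years = 30.6 * 15.5
dV = 474.3000 m/s

474.3000 m/s


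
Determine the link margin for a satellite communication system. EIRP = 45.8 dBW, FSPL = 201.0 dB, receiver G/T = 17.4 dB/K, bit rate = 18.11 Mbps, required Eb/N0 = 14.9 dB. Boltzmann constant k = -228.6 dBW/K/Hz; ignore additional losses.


C/N0 = EIRP - FSPL + G/T - k = 45.8 - 201.0 + 17.4 - (-228.6)
C/N0 = 90.8000 dB-Hz
R_b = 18.11 Mbps = 1.811e+07 bps -> 10*log10(R_b) = 72.5792 dB-Hz
Eb/N0 = C/N0 - 10*log10(R_b) = 90.8000 - 72.5792 = 18.2208 dB
Margin = Eb/N0 - Eb/N0_req = 18.2208 - 14.9 = 3.3208 dB (link closes)

3.3208 dB


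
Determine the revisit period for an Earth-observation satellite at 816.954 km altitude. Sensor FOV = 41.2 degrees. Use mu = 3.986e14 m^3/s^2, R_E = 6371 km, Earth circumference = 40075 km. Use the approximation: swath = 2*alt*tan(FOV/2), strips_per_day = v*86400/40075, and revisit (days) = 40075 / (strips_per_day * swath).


swath = 2*816.954*tan(0.3595378) = 614.1456 km
v = sqrt(mu/r) = 7446.7368 m/s = 7.4467 km/s
strips/day = v*86400/40075 = 7.4467*86400/40075 = 16.0548
coverage/day = strips * swath = 16.0548 * 614.1456 = 9860.0153 km
revisit = 40075 / 9860.0153 = 4.0644 days

4.0644 days


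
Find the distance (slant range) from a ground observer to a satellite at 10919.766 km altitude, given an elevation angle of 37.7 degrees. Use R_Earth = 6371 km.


h = 10919.766 km, el = 37.7 deg
d = -R_E*sin(el) + sqrt((R_E*sin(el))^2 + 2*R_E*h + h^2)
d = -6371.0000*sin(0.6579891) + sqrt((6371.0000*0.611527)^2 + 2*6371.0000*10919.766 + 10919.766^2)
d = 12643.6126 km

12643.6126 km


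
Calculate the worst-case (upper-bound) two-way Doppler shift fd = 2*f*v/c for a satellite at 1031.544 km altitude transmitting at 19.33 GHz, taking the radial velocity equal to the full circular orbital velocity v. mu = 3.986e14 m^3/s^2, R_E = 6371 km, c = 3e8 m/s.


r = 7.402544e+06 m
v = sqrt(mu/r) = 7338.0075 m/s (worst-case radial velocity)
f = 19.33 GHz = 1.933e+10 Hz
fd = 2*f*v/c = 2*1.933e+10*7338.0075/3.0e+08
fd = 945624.5603 Hz

945624.5603 Hz


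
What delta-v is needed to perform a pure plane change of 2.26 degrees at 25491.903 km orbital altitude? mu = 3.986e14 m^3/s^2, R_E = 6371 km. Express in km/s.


r = 31862.9030 km = 3.1862903e+07 m
V = sqrt(mu/r) = 3536.9260 m/s
di = 2.26 deg = 0.03944444 rad
dV = 2*V*sin(di/2) = 2*3536.9260*sin(0.01972222)
dV = 139.5030 m/s = 0.139503 km/s

0.1395 km/s


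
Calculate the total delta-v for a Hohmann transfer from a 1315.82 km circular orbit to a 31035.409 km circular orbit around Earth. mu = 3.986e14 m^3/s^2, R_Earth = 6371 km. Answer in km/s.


r1 = 7686.8200 km = 7.68682e+06 m
r2 = 37406.4090 km = 3.7406409e+07 m
dv1 = sqrt(mu/r1)*(sqrt(2*r2/(r1+r2)) - 1) = 2074.2517 m/s
dv2 = sqrt(mu/r2)*(1 - sqrt(2*r1/(r1+r2))) = 1358.3181 m/s
total dv = |dv1| + |dv2| = 2074.2517 + 1358.3181 = 3432.5698 m/s = 3.4326 km/s

3.4326 km/s
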